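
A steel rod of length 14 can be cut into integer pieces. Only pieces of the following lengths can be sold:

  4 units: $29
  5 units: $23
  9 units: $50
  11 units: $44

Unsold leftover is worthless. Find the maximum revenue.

Consider every possible first cut. f[k] is the best of p[i]+f[k−i] over all sellable i≤k.
f[1] = 0
f[2] = 0
f[3] = 0
f[4] = 29
f[5] = max(29+0, 23+0) = 29
f[6] = max(29+0, 23+0) = 29
f[7] = max(29+0, 23+0) = 29
f[8] = max(29+29, 23+0) = 58
f[9] = max(29+29, 23+29, 50+0) = 58
f[10] = max(29+29, 23+29, 50+0) = 58
f[11] = max(29+29, 23+29, 50+0, 44+0) = 58
f[12] = max(29+58, 23+29, 50+0, 44+0) = 87
f[13] = max(29+58, 23+58, 50+29, 44+0) = 87
f[14] = max(29+58, 23+58, 50+29, 44+0) = 87
One optimal cutting: pieces 4 + 4 + 4 with 2 units of scrap → $87.

87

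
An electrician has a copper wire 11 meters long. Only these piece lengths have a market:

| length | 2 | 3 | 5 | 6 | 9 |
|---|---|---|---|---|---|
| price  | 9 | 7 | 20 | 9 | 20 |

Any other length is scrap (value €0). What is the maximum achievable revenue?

Let f[k] be the best obtainable value from length k. For each k, try every first piece i and keep the best of price[i] + f[k−i].
f[1] = 0
f[2] = 9
f[3] = max(9+0, 7+0) = 9
f[4] = max(9+9, 7+0) = 18
f[5] = max(9+9, 7+9, 20+0) = 20
f[6] = max(9+18, 7+9, 20+0, 9+0) = 27
f[7] = max(9+20, 7+18, 20+9, 9+0) = 29
f[8] = max(9+27, 7+20, 20+9, 9+9) = 36
f[9] = max(9+29, 7+27, 20+18, 9+9, 20+0) = 38
f[10] = max(9+36, 7+29, 20+20, 9+18, 20+0) = 45
f[11] = max(9+38, 7+36, 20+27, 9+20, 20+9) = 47
One optimal cutting: 5 + 2 + 2 + 2 → €47.

47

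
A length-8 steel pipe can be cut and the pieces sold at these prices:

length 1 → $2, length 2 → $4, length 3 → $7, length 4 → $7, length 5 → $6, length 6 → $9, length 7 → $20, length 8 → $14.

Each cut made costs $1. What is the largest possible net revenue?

21

Build v[k] bottom-up: v[k] = max over allowed piece i of (p[i] + v[k−i]) − 1 per cut.
v[1] = 2
v[2] = 4
v[3] = 7
v[4] = 8  (first piece 1, then v[3]=7)
v[5] = 10  (first piece 2, then v[3]=7)
v[6] = 13  (first piece 3, then v[3]=7)
v[7] = 20
v[8] = 21  (first piece 1, then v[7]=20)
One optimal plan: pieces 7 + 1 (1 cut) → $22 − $1 = $21.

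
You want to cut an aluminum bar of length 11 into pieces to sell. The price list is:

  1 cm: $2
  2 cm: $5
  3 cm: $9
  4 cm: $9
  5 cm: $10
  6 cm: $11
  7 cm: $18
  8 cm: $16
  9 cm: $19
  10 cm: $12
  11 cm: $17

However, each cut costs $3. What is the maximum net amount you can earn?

Let v[k] be the best obtainable value from length k. For each k, try every first piece i and keep the best of price[i] + v[k−i] minus the 3 cut fee when i<k.
v[1] = 2
v[2] = max(2+2-3, 5+0) = 5
v[3] = max(2+5-3, 5+2-3, 9+0) = 9
v[4] = max(2+9-3, 5+5-3, 9+2-3, 9+0) = 9
v[5] = max(2+9-3, 5+9-3, 9+5-3, 9+2-3, 10+0) = 11
v[6] = max(2+11-3, 5+9-3, 9+9-3, 9+5-3, 10+2-3, 11+0) = 15
v[7] = max(2+15-3, 5+11-3, 9+9-3, …, 11+2-3, 18+0) = 18
v[8] = max(2+18-3, 5+15-3, 9+11-3, …, 18+2-3, 16+0) = 17
v[9] = max(2+17-3, 5+18-3, 9+15-3, …, 16+2-3, 19+0) = 21
v[10] = max(2+21-3, 5+17-3, 9+18-3, …, 19+2-3, 12+0) = 24
v[11] = max(2+24-3, 5+21-3, 9+17-3, …, 12+2-3, 17+0) = 24
One optimal plan: pieces 7 + 4 (1 cut) → $27 − $3 = $24.

24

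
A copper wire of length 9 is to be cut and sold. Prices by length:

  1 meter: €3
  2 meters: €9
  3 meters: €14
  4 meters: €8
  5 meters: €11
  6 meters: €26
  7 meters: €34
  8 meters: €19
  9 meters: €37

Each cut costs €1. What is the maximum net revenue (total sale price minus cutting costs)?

42

Build r[k] bottom-up: r[k] = max over allowed piece i of (p[i] + r[k−i]) − 1 per cut.
r[1] = 3
r[2] = max(3+3-1, 9+0) = 9
r[3] = max(3+9-1, 9+3-1, 14+0) = 14
r[4] = max(3+14-1, 9+9-1, 14+3-1, 8+0) = 17
r[5] = max(3+17-1, 9+14-1, 14+9-1, 8+3-1, 11+0) = 22
r[6] = max(3+22-1, 9+17-1, 14+14-1, 8+9-1, 11+3-1, 26+0) = 27
r[7] = max(3+27-1, 9+22-1, 14+17-1, …, 26+3-1, 34+0) = 34
r[8] = max(3+34-1, 9+27-1, 14+22-1, …, 34+3-1, 19+0) = 36
r[9] = max(3+36-1, 9+34-1, 14+27-1, …, 19+3-1, 37+0) = 42
One optimal plan: pieces 7 + 2 (1 cut) → €43 − €1 = €42.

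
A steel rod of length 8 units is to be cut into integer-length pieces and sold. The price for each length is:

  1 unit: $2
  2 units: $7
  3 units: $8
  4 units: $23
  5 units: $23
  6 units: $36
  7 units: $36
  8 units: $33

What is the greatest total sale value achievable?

46

Consider every possible first cut. r[k] is the best of p[i]+r[k−i] over all sellable i≤k.
r[1] = 2
r[2] = 7
r[3] = 9  (first piece 1, then r[2]=7)
r[4] = 23
r[5] = 25  (first piece 1, then r[4]=23)
r[6] = 36
r[7] = 38  (first piece 1, then r[6]=36)
r[8] = 46  (first piece 4, then r[4]=23)
One optimal cutting: 4 + 4 → $23 + $23 = $46.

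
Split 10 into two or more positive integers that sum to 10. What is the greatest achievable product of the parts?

36

Fill prod[k] for k=2..10: at each k try every first piece i and multiply by the better of (k−i) uncut or prod[k−i].
prod[2] = 1·max(1,0) = 1·1 = 1
prod[3] = max(1·2, 2·1) = 2
prod[4] = max(1·3, 2·2, 3·1) = 4
prod[5] = max(1·4, 2·3, 3·2, 4·1) = 6
prod[6] = max(1·6, 2·4, 3·3, 4·2, 5·1) = 9
prod[7] = max(1·9, 2·6, 3·4, 4·3, 5·2, 6·1) = 12
prod[8] = max(1·12, 2·9, 3·6, …, 6·2, 7·1) = 18
prod[9] = max(1·18, 2·12, 3·9, …, 7·2, 8·1) = 27
prod[10] = max(1·27, 2·18, 3·12, …, 8·2, 9·1) = 36
One optimal split: 3 + 3 + 2 + 2; product 3·3·2·2 = 36.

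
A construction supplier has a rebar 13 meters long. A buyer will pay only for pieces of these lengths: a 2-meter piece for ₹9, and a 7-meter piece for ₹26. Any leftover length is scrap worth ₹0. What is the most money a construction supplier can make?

Build r[k] bottom-up: r[k] = max over allowed piece i of (p[i] + r[k−i]).
r[1] = 0
r[2] = 9
r[3] = 9
r[4] = 18  (first piece 2, then r[2]=9)
r[5] = 18
r[6] = 27  (first piece 2, then r[4]=18)
r[7] = 27
r[8] = 36  (first piece 2, then r[6]=27)
r[9] = 36
r[10] = 45  (first piece 2, then r[8]=36)
r[11] = 45
r[12] = 54  (first piece 2, then r[10]=45)
r[13] = 54
One optimal cutting: pieces 2 + 2 + 2 + 2 + 2 + 2 with 1 meter of scrap → ₹54.

54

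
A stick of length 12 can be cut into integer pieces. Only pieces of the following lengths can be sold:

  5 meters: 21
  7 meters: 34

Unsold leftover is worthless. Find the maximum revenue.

Build f[k] bottom-up: f[k] = max over allowed piece i of (p[i] + f[k−i]).
f[1] = 0
f[2] = 0
f[3] = 0
f[4] = 0
f[5] = 21
f[6] = 21
f[7] = max(21+0, 34+0) = 34
f[8] = max(21+0, 34+0) = 34
f[9] = max(21+0, 34+0) = 34
f[10] = max(21+21, 34+0) = 42
f[11] = max(21+21, 34+0) = 42
f[12] = max(21+34, 34+21) = 55
One optimal cutting: 7 + 5 → 55.

55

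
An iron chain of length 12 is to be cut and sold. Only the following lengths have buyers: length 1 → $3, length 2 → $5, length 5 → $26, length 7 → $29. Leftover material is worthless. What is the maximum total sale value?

Build r[k] bottom-up: r[k] = max over allowed piece i of (p[i] + r[k−i]).
r[1] = 3
r[2] = 6  (first piece 1, then r[1]=3)
r[3] = 9  (first piece 1, then r[2]=6)
r[4] = 12  (first piece 1, then r[3]=9)
r[5] = 26
r[6] = 29  (first piece 1, then r[5]=26)
r[7] = 32  (first piece 1, then r[6]=29)
r[8] = 35  (first piece 1, then r[7]=32)
r[9] = 38  (first piece 1, then r[8]=35)
r[10] = 52  (first piece 5, then r[5]=26)
r[11] = 55  (first piece 1, then r[10]=52)
r[12] = 58  (first piece 1, then r[11]=55)
One optimal cutting: 5 + 5 + 1 + 1 → $58.

58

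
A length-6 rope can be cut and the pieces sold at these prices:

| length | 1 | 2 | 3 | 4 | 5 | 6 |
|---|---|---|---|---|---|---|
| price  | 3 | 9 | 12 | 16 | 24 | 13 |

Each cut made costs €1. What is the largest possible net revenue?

Let v[k] be the best obtainable value from length k. For each k, try every first piece i and keep the best of price[i] + v[k−i] minus the 1 cut fee when i<k.
v[1] = 3
v[2] = 9
v[3] = 12
v[4] = 17  (first piece 2, then v[2]=9)
v[5] = 24
v[6] = 26  (first piece 1, then v[5]=24)
One optimal plan: pieces 5 + 1 (1 cut) → €27 − €1 = €26.

26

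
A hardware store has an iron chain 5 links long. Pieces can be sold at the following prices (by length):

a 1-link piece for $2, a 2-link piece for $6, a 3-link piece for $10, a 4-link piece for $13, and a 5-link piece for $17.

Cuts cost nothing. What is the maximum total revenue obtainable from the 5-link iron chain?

17

Build best[k] bottom-up: best[k] = max over allowed piece i of (p[i] + best[k−i]).
best[1] = 2
best[2] = 6
best[3] = 10
best[4] = 13
best[5] = 17
Best is to sell the whole 5-link piece uncut for $17.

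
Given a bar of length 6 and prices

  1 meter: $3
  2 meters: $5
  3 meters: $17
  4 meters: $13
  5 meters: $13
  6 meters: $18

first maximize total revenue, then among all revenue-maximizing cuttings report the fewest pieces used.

2

Build r[k] bottom-up: r[k] = max over allowed piece i of (p[i] + r[k−i]).
r[1] = 3
r[2] = max(3+3, 5+0) = 6
r[3] = max(3+6, 5+3, 17+0) = 17
r[4] = max(3+17, 5+6, 17+3, 13+0) = 20
r[5] = max(3+20, 5+17, 17+6, 13+3, 13+0) = 23
r[6] = max(3+23, 5+20, 17+17, 13+6, 13+3, 18+0) = 34
Maximum revenue is $34.
Now minimize piece count subject to staying optimal: for each k, pieces[k] = 1 + min over i with p[i]+r[k−i]=r[k] of pieces[k−i].
pieces[3] = 1
pieces[4] = 2
pieces[5] = 3
pieces[6] = 2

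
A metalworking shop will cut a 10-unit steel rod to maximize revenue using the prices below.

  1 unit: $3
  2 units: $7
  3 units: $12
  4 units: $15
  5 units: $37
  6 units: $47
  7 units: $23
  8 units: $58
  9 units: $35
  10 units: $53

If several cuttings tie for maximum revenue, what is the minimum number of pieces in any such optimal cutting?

2

Consider every possible first cut. r[k] is the best of p[i]+r[k−i] over all sellable i≤k.
r[1] = 3
r[2] = max(3+3, 7+0) = 7
r[3] = max(3+7, 7+3, 12+0) = 12
r[4] = max(3+12, 7+7, 12+3, 15+0) = 15
r[5] = max(3+15, 7+12, 12+7, 15+3, 37+0) = 37
r[6] = max(3+37, 7+15, 12+12, 15+7, 37+3, 47+0) = 47
r[7] = max(3+47, 7+37, 12+15, …, 47+3, 23+0) = 50
r[8] = max(3+50, 7+47, 12+37, …, 23+3, 58+0) = 58
r[9] = max(3+58, 7+50, 12+47, …, 58+3, 35+0) = 61
r[10] = max(3+61, 7+58, 12+50, …, 35+3, 53+0) = 74
Maximum revenue is $74.
Now minimize piece count subject to staying optimal: for each k, pieces[k] = 1 + min over i with p[i]+r[k−i]=r[k] of pieces[k−i].
pieces[7] = 2
pieces[8] = 1
pieces[9] = 2
pieces[10] = 2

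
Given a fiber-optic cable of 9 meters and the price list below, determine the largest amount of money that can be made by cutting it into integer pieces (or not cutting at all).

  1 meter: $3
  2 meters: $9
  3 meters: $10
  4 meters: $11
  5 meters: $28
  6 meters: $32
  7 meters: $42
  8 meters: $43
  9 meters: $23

Consider every possible first cut. best[k] is the best of p[i]+best[k−i] over all sellable i≤k.
best[1] = 3
best[2] = max(3+3, 9+0) = 9
best[3] = max(3+9, 9+3, 10+0) = 12
best[4] = max(3+12, 9+9, 10+3, 11+0) = 18
best[5] = max(3+18, 9+12, 10+9, 11+3, 28+0) = 28
best[6] = max(3+28, 9+18, 10+12, 11+9, 28+3, 32+0) = 32
best[7] = max(3+32, 9+28, 10+18, …, 32+3, 42+0) = 42
best[8] = max(3+42, 9+32, 10+28, …, 42+3, 43+0) = 45
best[9] = max(3+45, 9+42, 10+32, …, 43+3, 23+0) = 51
One optimal cutting: 7 + 2 → $42 + $9 = $51.

51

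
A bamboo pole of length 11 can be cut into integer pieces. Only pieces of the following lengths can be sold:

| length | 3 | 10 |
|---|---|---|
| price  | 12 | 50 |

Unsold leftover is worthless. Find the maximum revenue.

50

Consider every possible first cut. f[k] is the best of p[i]+f[k−i] over all sellable i≤k.
f[1] = 0
f[2] = 0
f[3] = 12
f[4] = 12
f[5] = 12
f[6] = 24  (first piece 3, then f[3]=12)
f[7] = 24
f[8] = 24
f[9] = 36  (first piece 3, then f[6]=24)
f[10] = max(12+24, 50+0) = 50
f[11] = max(12+24, 50+0) = 50
One optimal cutting: pieces 10 with 1 foot of scrap → $50.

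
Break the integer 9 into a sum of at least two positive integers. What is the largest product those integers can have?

Fill f[k] for k=2..9: at each k try every first piece i and multiply by the better of (k−i) uncut or f[k−i].
f[2] = 1·max(1,0) = 1·1 = 1
f[3] = 1·max(2,1) = 1·2 = 2
f[4] = 2·max(2,1) = 2·2 = 4
f[5] = 2·max(3,2) = 2·3 = 6
f[6] = 3·max(3,2) = 3·3 = 9
f[7] = 2·max(5,6) = 2·6 = 12
f[8] = 2·max(6,9) = 2·9 = 18
f[9] = 3·max(6,9) = 3·9 = 27
One optimal split: 3 + 3 + 3; product 3·3·3 = 27.

27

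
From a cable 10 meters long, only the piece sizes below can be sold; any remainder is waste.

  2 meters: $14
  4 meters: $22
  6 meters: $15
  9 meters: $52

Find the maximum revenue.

Build r[k] bottom-up: r[k] = max over allowed piece i of (p[i] + r[k−i]).
r[1] = 0
r[2] = 14
r[3] = 14
r[4] = max(14+14, 22+0) = 28
r[5] = max(14+14, 22+0) = 28
r[6] = max(14+28, 22+14, 15+0) = 42
r[7] = max(14+28, 22+14, 15+0) = 42
r[8] = max(14+42, 22+28, 15+14) = 56
r[9] = max(14+42, 22+28, 15+14, 52+0) = 56
r[10] = max(14+56, 22+42, 15+28, 52+0) = 70
One optimal cutting: 2 + 2 + 2 + 2 + 2 → $70.

70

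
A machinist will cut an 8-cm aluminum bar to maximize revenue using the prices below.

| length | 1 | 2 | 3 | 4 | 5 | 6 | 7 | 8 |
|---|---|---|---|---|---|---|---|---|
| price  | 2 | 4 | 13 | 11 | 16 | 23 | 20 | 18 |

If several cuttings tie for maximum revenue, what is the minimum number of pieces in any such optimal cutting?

3

Consider every possible first cut. r[k] is the best of p[i]+r[k−i] over all sellable i≤k.
r[1] = 2
r[2] = max(2+2, 4+0) = 4
r[3] = max(2+4, 4+2, 13+0) = 13
r[4] = max(2+13, 4+4, 13+2, 11+0) = 15
r[5] = max(2+15, 4+13, 13+4, 11+2, 16+0) = 17
r[6] = max(2+17, 4+15, 13+13, 11+4, 16+2, 23+0) = 26
r[7] = max(2+26, 4+17, 13+15, …, 23+2, 20+0) = 28
r[8] = max(2+28, 4+26, 13+17, …, 20+2, 18+0) = 30
Maximum revenue is $30.
Now minimize piece count subject to staying optimal: for each k, pieces[k] = 1 + min over i with p[i]+r[k−i]=r[k] of pieces[k−i].
pieces[5] = 2
pieces[6] = 2
pieces[7] = 3
pieces[8] = 3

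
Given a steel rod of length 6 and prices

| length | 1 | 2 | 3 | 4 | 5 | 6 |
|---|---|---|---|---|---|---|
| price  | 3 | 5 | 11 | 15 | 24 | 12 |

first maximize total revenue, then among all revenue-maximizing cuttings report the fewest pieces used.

2

Consider every possible first cut. r[k] is the best of p[i]+r[k−i] over all sellable i≤k.
r[1] = 3
r[2] = max(3+3, 5+0) = 6
r[3] = max(3+6, 5+3, 11+0) = 11
r[4] = max(3+11, 5+6, 11+3, 15+0) = 15
r[5] = max(3+15, 5+11, 11+6, 15+3, 24+0) = 24
r[6] = max(3+24, 5+15, 11+11, 15+6, 24+3, 12+0) = 27
Maximum revenue is $27.
Now minimize piece count subject to staying optimal: for each k, pieces[k] = 1 + min over i with p[i]+r[k−i]=r[k] of pieces[k−i].
pieces[3] = 1
pieces[4] = 1
pieces[5] = 1
pieces[6] = 2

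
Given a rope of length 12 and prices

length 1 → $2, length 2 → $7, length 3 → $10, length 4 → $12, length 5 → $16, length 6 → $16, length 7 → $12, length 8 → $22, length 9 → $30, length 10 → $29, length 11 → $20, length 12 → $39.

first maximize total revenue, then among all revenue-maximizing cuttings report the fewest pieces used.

Build r[k] bottom-up: r[k] = max over allowed piece i of (p[i] + r[k−i]).
r[1] = 2
r[2] = 7
r[3] = 10
r[4] = 14  (first piece 2, then r[2]=7)
r[5] = 17  (first piece 2, then r[3]=10)
r[6] = 21  (first piece 2, then r[4]=14)
r[7] = 24  (first piece 2, then r[5]=17)
r[8] = 28  (first piece 2, then r[6]=21)
r[9] = 31  (first piece 2, then r[7]=24)
r[10] = 35  (first piece 2, then r[8]=28)
r[11] = 38  (first piece 2, then r[9]=31)
r[12] = 42  (first piece 2, then r[10]=35)
Maximum revenue is $42.
Now minimize piece count subject to staying optimal: for each k, pieces[k] = 1 + min over i with p[i]+r[k−i]=r[k] of pieces[k−i].
pieces[9] = 4
pieces[10] = 5
pieces[11] = 5
pieces[12] = 6

6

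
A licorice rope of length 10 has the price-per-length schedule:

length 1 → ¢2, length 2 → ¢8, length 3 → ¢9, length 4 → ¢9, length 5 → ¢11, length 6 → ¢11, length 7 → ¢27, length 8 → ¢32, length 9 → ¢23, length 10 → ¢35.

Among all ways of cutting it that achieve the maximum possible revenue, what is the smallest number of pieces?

2

Let r[k] be the best obtainable value from length k. For each k, try every first piece i and keep the best of price[i] + r[k−i].
r[1] = 2
r[2] = 8
r[3] = 10  (first piece 1, then r[2]=8)
r[4] = 16  (first piece 2, then r[2]=8)
r[5] = 18  (first piece 1, then r[4]=16)
r[6] = 24  (first piece 2, then r[4]=16)
r[7] = 27
r[8] = 32  (first piece 2, then r[6]=24)
r[9] = 35  (first piece 2, then r[7]=27)
r[10] = 40  (first piece 2, then r[8]=32)
Maximum revenue is ¢40.
Now minimize piece count subject to staying optimal: for each k, pieces[k] = 1 + min over i with p[i]+r[k−i]=r[k] of pieces[k−i].
pieces[7] = 1
pieces[8] = 1
pieces[9] = 2
pieces[10] = 2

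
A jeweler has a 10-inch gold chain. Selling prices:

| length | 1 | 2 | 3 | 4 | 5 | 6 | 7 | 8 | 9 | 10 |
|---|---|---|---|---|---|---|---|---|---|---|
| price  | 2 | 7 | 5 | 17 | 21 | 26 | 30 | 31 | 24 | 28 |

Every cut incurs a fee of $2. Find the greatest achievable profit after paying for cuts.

Build r[k] bottom-up: r[k] = max over allowed piece i of (p[i] + r[k−i]) − 2 per cut.
r[1] = 2
r[2] = 7
r[3] = 7  (first piece 1, then r[2]=7)
r[4] = 17
r[5] = 21
r[6] = 26
r[7] = 30
r[8] = 32  (first piece 4, then r[4]=17)
r[9] = 36  (first piece 4, then r[5]=21)
r[10] = 41  (first piece 4, then r[6]=26)
One optimal plan: pieces 6 + 4 (1 cut) → $43 − $2 = $41.

41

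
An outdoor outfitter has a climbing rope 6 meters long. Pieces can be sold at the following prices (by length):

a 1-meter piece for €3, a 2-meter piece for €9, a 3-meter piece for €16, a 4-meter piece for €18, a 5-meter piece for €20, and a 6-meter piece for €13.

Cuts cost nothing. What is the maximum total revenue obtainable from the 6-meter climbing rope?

Consider every possible first cut. R[k] is the best of p[i]+R[k−i] over all sellable i≤k.
R[1] = 3
R[2] = max(3+3, 9+0) = 9
R[3] = max(3+9, 9+3, 16+0) = 16
R[4] = max(3+16, 9+9, 16+3, 18+0) = 19
R[5] = max(3+19, 9+16, 16+9, 18+3, 20+0) = 25
R[6] = max(3+25, 9+19, 16+16, 18+9, 20+3, 13+0) = 32
One optimal cutting: 3 + 3 → €16 + €16 = €32.

32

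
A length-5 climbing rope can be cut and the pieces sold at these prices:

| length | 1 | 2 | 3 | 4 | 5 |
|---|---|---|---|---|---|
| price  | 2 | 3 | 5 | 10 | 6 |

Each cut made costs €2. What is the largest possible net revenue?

10

Build net[k] bottom-up: net[k] = max over allowed piece i of (p[i] + net[k−i]) − 2 per cut.
net[1] = 2
net[2] = max(2+2-2, 3+0) = 3
net[3] = max(2+3-2, 3+2-2, 5+0) = 5
net[4] = max(2+5-2, 3+3-2, 5+2-2, 10+0) = 10
net[5] = max(2+10-2, 3+5-2, 5+3-2, 10+2-2, 6+0) = 10
One optimal plan: pieces 4 + 1 (1 cut) → €12 − €2 = €10.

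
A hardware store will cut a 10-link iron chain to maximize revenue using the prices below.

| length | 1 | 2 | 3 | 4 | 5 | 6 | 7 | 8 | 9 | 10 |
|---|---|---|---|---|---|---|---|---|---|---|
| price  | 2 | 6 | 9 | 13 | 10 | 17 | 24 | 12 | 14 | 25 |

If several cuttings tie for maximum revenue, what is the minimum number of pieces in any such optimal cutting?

2

Build r[k] bottom-up: r[k] = max over allowed piece i of (p[i] + r[k−i]).
r[1] = 2
r[2] = 6
r[3] = 9
r[4] = 13
r[5] = 15  (first piece 1, then r[4]=13)
r[6] = 19  (first piece 2, then r[4]=13)
r[7] = 24
r[8] = 26  (first piece 1, then r[7]=24)
r[9] = 30  (first piece 2, then r[7]=24)
r[10] = 33  (first piece 3, then r[7]=24)
Maximum revenue is $33.
Now minimize piece count subject to staying optimal: for each k, pieces[k] = 1 + min over i with p[i]+r[k−i]=r[k] of pieces[k−i].
pieces[7] = 1
pieces[8] = 2
pieces[9] = 2
pieces[10] = 2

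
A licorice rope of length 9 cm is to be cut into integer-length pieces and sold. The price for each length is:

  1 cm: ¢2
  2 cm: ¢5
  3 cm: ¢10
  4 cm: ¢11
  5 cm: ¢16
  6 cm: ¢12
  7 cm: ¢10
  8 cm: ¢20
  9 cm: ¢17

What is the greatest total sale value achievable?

Build R[k] bottom-up: R[k] = max over allowed piece i of (p[i] + R[k−i]).
R[1] = 2
R[2] = max(2+2, 5+0) = 5
R[3] = max(2+5, 5+2, 10+0) = 10
R[4] = max(2+10, 5+5, 10+2, 11+0) = 12
R[5] = max(2+12, 5+10, 10+5, 11+2, 16+0) = 16
R[6] = max(2+16, 5+12, 10+10, 11+5, 16+2, 12+0) = 20
R[7] = max(2+20, 5+16, 10+12, …, 12+2, 10+0) = 22
R[8] = max(2+22, 5+20, 10+16, …, 10+2, 20+0) = 26
R[9] = max(2+26, 5+22, 10+20, …, 20+2, 17+0) = 30
One optimal cutting: 3 + 3 + 3 → ¢10 + ¢10 + ¢10 = ¢30.

30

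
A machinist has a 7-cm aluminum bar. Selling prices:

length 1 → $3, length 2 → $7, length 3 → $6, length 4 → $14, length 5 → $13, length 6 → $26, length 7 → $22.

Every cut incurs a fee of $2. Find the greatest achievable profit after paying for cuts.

27

Consider every possible first cut. r[k] is the best of p[i]+r[k−i] over all sellable i≤k, charging 2 whenever i<k.
r[1] = 3
r[2] = max(3+3-2, 7+0) = 7
r[3] = max(3+7-2, 7+3-2, 6+0) = 8
r[4] = max(3+8-2, 7+7-2, 6+3-2, 14+0) = 14
r[5] = max(3+14-2, 7+8-2, 6+7-2, 14+3-2, 13+0) = 15
r[6] = max(3+15-2, 7+14-2, 6+8-2, 14+7-2, 13+3-2, 26+0) = 26
r[7] = max(3+26-2, 7+15-2, 6+14-2, …, 26+3-2, 22+0) = 27
One optimal plan: pieces 6 + 1 (1 cut) → $29 − $2 = $27.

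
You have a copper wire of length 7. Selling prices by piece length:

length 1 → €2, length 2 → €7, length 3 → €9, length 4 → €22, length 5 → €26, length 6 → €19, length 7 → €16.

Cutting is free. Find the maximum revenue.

33

Let R[k] be the best obtainable value from length k. For each k, try every first piece i and keep the best of price[i] + R[k−i].
R[1] = 2
R[2] = max(2+2, 7+0) = 7
R[3] = max(2+7, 7+2, 9+0) = 9
R[4] = max(2+9, 7+7, 9+2, 22+0) = 22
R[5] = max(2+22, 7+9, 9+7, 22+2, 26+0) = 26
R[6] = max(2+26, 7+22, 9+9, 22+7, 26+2, 19+0) = 29
R[7] = max(2+29, 7+26, 9+22, …, 19+2, 16+0) = 33
One optimal cutting: 5 + 2 → €26 + €7 = €33.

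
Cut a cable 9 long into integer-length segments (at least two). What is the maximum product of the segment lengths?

Fill g[k] for k=2..9: at each k try every first piece i and multiply by the better of (k−i) uncut or g[k−i].
g[2] = 1*max(1,0) = 1*1 = 1
g[3] = max(1*2, 2*1) = 2
g[4] = max(1*3, 2*2, 3*1) = 4
g[5] = max(1*4, 2*3, 3*2, 4*1) = 6
g[6] = max(1*6, 2*4, 3*3, 4*2, 5*1) = 9
g[7] = max(1*9, 2*6, 3*4, 4*3, 5*2, 6*1) = 12
g[8] = max(1*12, 2*9, 3*6, …, 6*2, 7*1) = 18
g[9] = max(1*18, 2*12, 3*9, …, 7*2, 8*1) = 27
One optimal split: 3 + 3 + 3; product 3*3*3 = 27.

27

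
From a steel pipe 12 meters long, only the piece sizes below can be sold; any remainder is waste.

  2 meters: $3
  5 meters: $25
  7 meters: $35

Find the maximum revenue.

Build r[k] bottom-up: r[k] = max over allowed piece i of (p[i] + r[k−i]).
r[1] = 0
r[2] = 3
r[3] = 3
r[4] = 6  (first piece 2, then r[2]=3)
r[5] = 25
r[6] = 25
r[7] = 35
r[8] = 35
r[9] = 38  (first piece 2, then r[7]=35)
r[10] = 50  (first piece 5, then r[5]=25)
r[11] = 50
r[12] = 60  (first piece 5, then r[7]=35)
One optimal cutting: 7 + 5 → $60.

60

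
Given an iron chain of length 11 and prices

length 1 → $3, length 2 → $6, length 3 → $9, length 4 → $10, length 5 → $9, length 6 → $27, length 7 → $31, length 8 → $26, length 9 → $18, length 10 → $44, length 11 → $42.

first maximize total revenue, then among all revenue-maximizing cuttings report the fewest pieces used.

2

Consider every possible first cut. r[k] is the best of p[i]+r[k−i] over all sellable i≤k.
r[1] = 3
r[2] = 6  (first piece 1, then r[1]=3)
r[3] = 9  (first piece 1, then r[2]=6)
r[4] = 12  (first piece 1, then r[3]=9)
r[5] = 15  (first piece 1, then r[4]=12)
r[6] = 27
r[7] = 31
r[8] = 34  (first piece 1, then r[7]=31)
r[9] = 37  (first piece 1, then r[8]=34)
r[10] = 44
r[11] = 47  (first piece 1, then r[10]=44)
Maximum revenue is $47.
Now minimize piece count subject to staying optimal: for each k, pieces[k] = 1 + min over i with p[i]+r[k−i]=r[k] of pieces[k−i].
pieces[8] = 2
pieces[9] = 2
pieces[10] = 1
pieces[11] = 2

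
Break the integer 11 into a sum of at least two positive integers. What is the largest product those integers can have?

54

Let g[k] be the best product for length k (with at least one cut). For each first piece i, the rest contributes max(k−i, g[k−i]).
g[2] = 1*max(1,0) = 1*1 = 1
g[3] = 1*max(2,1) = 1*2 = 2
g[4] = 2*max(2,1) = 2*2 = 4
g[5] = 2*max(3,2) = 2*3 = 6
g[6] = 3*max(3,2) = 3*3 = 9
g[7] = 2*max(5,6) = 2*6 = 12
g[8] = 2*max(6,9) = 2*9 = 18
g[9] = 3*max(6,9) = 3*9 = 27
g[10] = 2*max(8,18) = 2*18 = 36
g[11] = 2*max(9,27) = 2*27 = 54
One optimal split: 3 + 3 + 3 + 2; product 3*3*3*2 = 54.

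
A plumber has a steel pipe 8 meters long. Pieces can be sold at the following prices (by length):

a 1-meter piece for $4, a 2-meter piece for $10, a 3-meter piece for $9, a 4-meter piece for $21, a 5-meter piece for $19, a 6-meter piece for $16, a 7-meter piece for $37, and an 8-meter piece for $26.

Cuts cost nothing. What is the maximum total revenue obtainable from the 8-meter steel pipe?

42

Consider every possible first cut. R[k] is the best of p[i]+R[k−i] over all sellable i≤k.
R[1] = 4
R[2] = max(4+4, 10+0) = 10
R[3] = max(4+10, 10+4, 9+0) = 14
R[4] = max(4+14, 10+10, 9+4, 21+0) = 21
R[5] = max(4+21, 10+14, 9+10, 21+4, 19+0) = 25
R[6] = max(4+25, 10+21, 9+14, 21+10, 19+4, 16+0) = 31
R[7] = max(4+31, 10+25, 9+21, …, 16+4, 37+0) = 37
R[8] = max(4+37, 10+31, 9+25, …, 37+4, 26+0) = 42
One optimal cutting: 4 + 4 → $21 + $21 = $42.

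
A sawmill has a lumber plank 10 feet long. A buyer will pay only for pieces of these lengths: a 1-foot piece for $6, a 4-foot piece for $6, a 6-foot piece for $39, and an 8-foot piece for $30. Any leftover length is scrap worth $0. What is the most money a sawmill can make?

63

Let r[k] be the best obtainable value from length k. For each k, try every first piece i and keep the best of price[i] + r[k−i].
r[1] = 6
r[2] = 12  (first piece 1, then r[1]=6)
r[3] = 18  (first piece 1, then r[2]=12)
r[4] = 24  (first piece 1, then r[3]=18)
r[5] = 30  (first piece 1, then r[4]=24)
r[6] = 39
r[7] = 45  (first piece 1, then r[6]=39)
r[8] = 51  (first piece 1, then r[7]=45)
r[9] = 57  (first piece 1, then r[8]=51)
r[10] = 63  (first piece 1, then r[9]=57)
One optimal cutting: 6 + 1 + 1 + 1 + 1 → $63.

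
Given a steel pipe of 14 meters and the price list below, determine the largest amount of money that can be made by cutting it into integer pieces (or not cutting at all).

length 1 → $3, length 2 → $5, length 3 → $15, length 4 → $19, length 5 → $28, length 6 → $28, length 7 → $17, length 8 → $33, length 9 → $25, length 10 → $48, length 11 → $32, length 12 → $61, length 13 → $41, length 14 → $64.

Consider every possible first cut. R[k] is the best of p[i]+R[k−i] over all sellable i≤k.
R[1] = 3
R[2] = max(3+3, 5+0) = 6
R[3] = max(3+6, 5+3, 15+0) = 15
R[4] = max(3+15, 5+6, 15+3, 19+0) = 19
R[5] = max(3+19, 5+15, 15+6, 19+3, 28+0) = 28
R[6] = max(3+28, 5+19, 15+15, 19+6, 28+3, 28+0) = 31
R[7] = max(3+31, 5+28, 15+19, …, 28+3, 17+0) = 34
R[8] = max(3+34, 5+31, 15+28, …, 17+3, 33+0) = 43
R[9] = max(3+43, 5+34, 15+31, …, 33+3, 25+0) = 47
R[10] = max(3+47, 5+43, 15+34, …, 25+3, 48+0) = 56
R[11] = max(3+56, 5+47, 15+43, …, 48+3, 32+0) = 59
R[12] = max(3+59, 5+56, 15+47, …, 32+3, 61+0) = 62
R[13] = max(3+62, 5+59, 15+56, …, 61+3, 41+0) = 71
R[14] = max(3+71, 5+62, 15+59, …, 41+3, 64+0) = 75
One optimal cutting: 5 + 5 + 4 → $28 + $28 + $19 = $75.

75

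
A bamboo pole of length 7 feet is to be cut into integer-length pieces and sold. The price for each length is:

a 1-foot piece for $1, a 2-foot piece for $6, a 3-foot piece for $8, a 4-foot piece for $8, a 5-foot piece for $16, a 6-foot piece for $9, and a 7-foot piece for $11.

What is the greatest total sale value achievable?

22

Let v[k] be the best obtainable value from length k. For each k, try every first piece i and keep the best of price[i] + v[k−i].
v[1] = 1
v[2] = max(1+1, 6+0) = 6
v[3] = max(1+6, 6+1, 8+0) = 8
v[4] = max(1+8, 6+6, 8+1, 8+0) = 12
v[5] = max(1+12, 6+8, 8+6, 8+1, 16+0) = 16
v[6] = max(1+16, 6+12, 8+8, 8+6, 16+1, 9+0) = 18
v[7] = max(1+18, 6+16, 8+12, …, 9+1, 11+0) = 22
One optimal cutting: 5 + 2 → $16 + $6 = $22.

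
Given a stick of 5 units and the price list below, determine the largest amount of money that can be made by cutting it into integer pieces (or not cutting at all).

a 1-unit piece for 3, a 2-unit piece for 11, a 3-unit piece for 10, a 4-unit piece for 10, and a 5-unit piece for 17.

Build R[k] bottom-up: R[k] = max over allowed piece i of (p[i] + R[k−i]).
R[1] = 3
R[2] = 11
R[3] = 14  (first piece 1, then R[2]=11)
R[4] = 22  (first piece 2, then R[2]=11)
R[5] = 25  (first piece 1, then R[4]=22)
One optimal cutting: 2 + 2 + 1 → 11 + 11 + 3 = 25.

25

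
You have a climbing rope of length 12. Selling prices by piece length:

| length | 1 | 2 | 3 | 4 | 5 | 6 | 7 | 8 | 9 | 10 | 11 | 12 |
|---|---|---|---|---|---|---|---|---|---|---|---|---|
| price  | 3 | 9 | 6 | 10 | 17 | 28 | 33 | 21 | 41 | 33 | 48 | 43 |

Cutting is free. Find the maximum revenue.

56

Build r[k] bottom-up: r[k] = max over allowed piece i of (p[i] + r[k−i]).
r[1] = 3
r[2] = max(3+3, 9+0) = 9
r[3] = max(3+9, 9+3, 6+0) = 12
r[4] = max(3+12, 9+9, 6+3, 10+0) = 18
r[5] = max(3+18, 9+12, 6+9, 10+3, 17+0) = 21
r[6] = max(3+21, 9+18, 6+12, 10+9, 17+3, 28+0) = 28
r[7] = max(3+28, 9+21, 6+18, …, 28+3, 33+0) = 33
r[8] = max(3+33, 9+28, 6+21, …, 33+3, 21+0) = 37
r[9] = max(3+37, 9+33, 6+28, …, 21+3, 41+0) = 42
r[10] = max(3+42, 9+37, 6+33, …, 41+3, 33+0) = 46
r[11] = max(3+46, 9+42, 6+37, …, 33+3, 48+0) = 51
r[12] = max(3+51, 9+46, 6+42, …, 48+3, 43+0) = 56
One optimal cutting: 6 + 6 → €28 + €28 = €56.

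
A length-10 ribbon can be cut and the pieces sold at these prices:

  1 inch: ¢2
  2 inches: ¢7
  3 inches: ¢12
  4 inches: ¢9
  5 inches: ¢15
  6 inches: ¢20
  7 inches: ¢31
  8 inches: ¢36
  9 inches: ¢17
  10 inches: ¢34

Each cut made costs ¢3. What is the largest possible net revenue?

40

Build net[k] bottom-up: net[k] = max over allowed piece i of (p[i] + net[k−i]) − 3 per cut.
net[1] = 2
net[2] = max(2+2-3, 7+0) = 7
net[3] = max(2+7-3, 7+2-3, 12+0) = 12
net[4] = max(2+12-3, 7+7-3, 12+2-3, 9+0) = 11
net[5] = max(2+11-3, 7+12-3, 12+7-3, 9+2-3, 15+0) = 16
net[6] = max(2+16-3, 7+11-3, 12+12-3, 9+7-3, 15+2-3, 20+0) = 21
net[7] = max(2+21-3, 7+16-3, 12+11-3, …, 20+2-3, 31+0) = 31
net[8] = max(2+31-3, 7+21-3, 12+16-3, …, 31+2-3, 36+0) = 36
net[9] = max(2+36-3, 7+31-3, 12+21-3, …, 36+2-3, 17+0) = 35
net[10] = max(2+35-3, 7+36-3, 12+31-3, …, 17+2-3, 34+0) = 40
One optimal plan: pieces 8 + 2 (1 cut) → ¢43 − ¢3 = ¢40.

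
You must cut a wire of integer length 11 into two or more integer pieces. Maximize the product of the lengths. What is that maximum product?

Let P[k] be the best product for length k (with at least one cut). For each first piece i, the rest contributes max(k−i, P[k−i]).
P[2] = 1×max(1,0) = 1×1 = 1
P[3] = max(1×2, 2×1) = 2
P[4] = max(1×3, 2×2, 3×1) = 4
P[5] = max(1×4, 2×3, 3×2, 4×1) = 6
P[6] = max(1×6, 2×4, 3×3, 4×2, 5×1) = 9
P[7] = max(1×9, 2×6, 3×4, 4×3, 5×2, 6×1) = 12
P[8] = max(1×12, 2×9, 3×6, …, 6×2, 7×1) = 18
P[9] = max(1×18, 2×12, 3×9, …, 7×2, 8×1) = 27
P[10] = max(1×27, 2×18, 3×12, …, 8×2, 9×1) = 36
P[11] = max(1×36, 2×27, 3×18, …, 9×2, 10×1) = 54
One optimal split: 3 + 3 + 3 + 2; product 3×3×3×2 = 54.

54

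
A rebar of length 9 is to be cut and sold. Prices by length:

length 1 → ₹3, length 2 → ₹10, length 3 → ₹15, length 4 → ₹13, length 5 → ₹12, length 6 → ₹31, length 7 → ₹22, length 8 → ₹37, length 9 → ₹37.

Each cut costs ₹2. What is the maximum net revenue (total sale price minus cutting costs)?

44

Consider every possible first cut. net[k] is the best of p[i]+net[k−i] over all sellable i≤k, charging 2 whenever i<k.
net[1] = 3
net[2] = max(3+3-2, 10+0) = 10
net[3] = max(3+10-2, 10+3-2, 15+0) = 15
net[4] = max(3+15-2, 10+10-2, 15+3-2, 13+0) = 18
net[5] = max(3+18-2, 10+15-2, 15+10-2, 13+3-2, 12+0) = 23
net[6] = max(3+23-2, 10+18-2, 15+15-2, 13+10-2, 12+3-2, 31+0) = 31
net[7] = max(3+31-2, 10+23-2, 15+18-2, …, 31+3-2, 22+0) = 32
net[8] = max(3+32-2, 10+31-2, 15+23-2, …, 22+3-2, 37+0) = 39
net[9] = max(3+39-2, 10+32-2, 15+31-2, …, 37+3-2, 37+0) = 44
One optimal plan: pieces 6 + 3 (1 cut) → ₹46 − ₹2 = ₹44.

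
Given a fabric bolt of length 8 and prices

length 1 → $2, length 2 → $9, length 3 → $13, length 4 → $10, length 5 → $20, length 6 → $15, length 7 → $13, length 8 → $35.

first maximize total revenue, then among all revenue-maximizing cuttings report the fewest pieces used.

4

Consider every possible first cut. r[k] is the best of p[i]+r[k−i] over all sellable i≤k.
r[1] = 2
r[2] = 9
r[3] = 13
r[4] = 18  (first piece 2, then r[2]=9)
r[5] = 22  (first piece 2, then r[3]=13)
r[6] = 27  (first piece 2, then r[4]=18)
r[7] = 31  (first piece 2, then r[5]=22)
r[8] = 36  (first piece 2, then r[6]=27)
Maximum revenue is $36.
Now minimize piece count subject to staying optimal: for each k, pieces[k] = 1 + min over i with p[i]+r[k−i]=r[k] of pieces[k−i].
pieces[5] = 2
pieces[6] = 3
pieces[7] = 3
pieces[8] = 4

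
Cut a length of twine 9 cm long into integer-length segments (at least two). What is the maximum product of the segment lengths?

Fill m[k] for k=2..9: at each k try every first piece i and multiply by the better of (k−i) uncut or m[k−i].
m[2] = 1×max(1,0) = 1×1 = 1
m[3] = 1×max(2,1) = 1×2 = 2
m[4] = 2×max(2,1) = 2×2 = 4
m[5] = 2×max(3,2) = 2×3 = 6
m[6] = 3×max(3,2) = 3×3 = 9
m[7] = 2×max(5,6) = 2×6 = 12
m[8] = 2×max(6,9) = 2×9 = 18
m[9] = 3×max(6,9) = 3×9 = 27
One optimal split: 3 + 3 + 3; product 3×3×3 = 27.

27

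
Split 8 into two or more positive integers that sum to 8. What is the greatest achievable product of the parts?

18

Define g[k] = max over 1≤i<k of i · max(k−i, g[k−i]); the inner max lets the remainder stay uncut if that's better.
g[2] = 1·max(1,0) = 1·1 = 1
g[3] = max(1·2, 2·1) = 2
g[4] = max(1·3, 2·2, 3·1) = 4
g[5] = max(1·4, 2·3, 3·2, 4·1) = 6
g[6] = max(1·6, 2·4, 3·3, 4·2, 5·1) = 9
g[7] = max(1·9, 2·6, 3·4, 4·3, 5·2, 6·1) = 12
g[8] = max(1·12, 2·9, 3·6, …, 6·2, 7·1) = 18
One optimal split: 3 + 3 + 2; product 3·3·2 = 18.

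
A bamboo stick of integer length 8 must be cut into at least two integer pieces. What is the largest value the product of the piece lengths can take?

Fill m[k] for k=2..8: at each k try every first piece i and multiply by the better of (k−i) uncut or m[k−i].
m[2] = 1×max(1,0) = 1×1 = 1
m[3] = 1×max(2,1) = 1×2 = 2
m[4] = 2×max(2,1) = 2×2 = 4
m[5] = 2×max(3,2) = 2×3 = 6
m[6] = 3×max(3,2) = 3×3 = 9
m[7] = 2×max(5,6) = 2×6 = 12
m[8] = 2×max(6,9) = 2×9 = 18
One optimal split: 3 + 3 + 2; product 3×3×2 = 18.

18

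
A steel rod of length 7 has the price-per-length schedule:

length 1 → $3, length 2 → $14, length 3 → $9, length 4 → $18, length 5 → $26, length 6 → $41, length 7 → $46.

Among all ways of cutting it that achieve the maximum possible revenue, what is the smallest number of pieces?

1

Build r[k] bottom-up: r[k] = max over allowed piece i of (p[i] + r[k−i]).
r[1] = 3
r[2] = max(3+3, 14+0) = 14
r[3] = max(3+14, 14+3, 9+0) = 17
r[4] = max(3+17, 14+14, 9+3, 18+0) = 28
r[5] = max(3+28, 14+17, 9+14, 18+3, 26+0) = 31
r[6] = max(3+31, 14+28, 9+17, 18+14, 26+3, 41+0) = 42
r[7] = max(3+42, 14+31, 9+28, …, 41+3, 46+0) = 46
Maximum revenue is $46.
Now minimize piece count subject to staying optimal: for each k, pieces[k] = 1 + min over i with p[i]+r[k−i]=r[k] of pieces[k−i].
pieces[4] = 2
pieces[5] = 3
pieces[6] = 3
pieces[7] = 1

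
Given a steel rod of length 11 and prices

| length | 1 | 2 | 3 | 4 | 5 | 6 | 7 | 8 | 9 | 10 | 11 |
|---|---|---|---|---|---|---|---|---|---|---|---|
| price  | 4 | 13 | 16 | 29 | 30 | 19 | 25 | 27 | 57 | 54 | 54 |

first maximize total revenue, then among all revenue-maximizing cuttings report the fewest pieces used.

4

Let r[k] be the best obtainable value from length k. For each k, try every first piece i and keep the best of price[i] + r[k−i].
r[1] = 4
r[2] = 13
r[3] = 17  (first piece 1, then r[2]=13)
r[4] = 29
r[5] = 33  (first piece 1, then r[4]=29)
r[6] = 42  (first piece 2, then r[4]=29)
r[7] = 46  (first piece 1, then r[6]=42)
r[8] = 58  (first piece 4, then r[4]=29)
r[9] = 62  (first piece 1, then r[8]=58)
r[10] = 71  (first piece 2, then r[8]=58)
r[11] = 75  (first piece 1, then r[10]=71)
Maximum revenue is $75.
Now minimize piece count subject to staying optimal: for each k, pieces[k] = 1 + min over i with p[i]+r[k−i]=r[k] of pieces[k−i].
pieces[8] = 2
pieces[9] = 3
pieces[10] = 3
pieces[11] = 4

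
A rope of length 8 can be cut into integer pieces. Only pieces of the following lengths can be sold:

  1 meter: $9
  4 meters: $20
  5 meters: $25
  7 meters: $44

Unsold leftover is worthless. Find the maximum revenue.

72

Let r[k] be the best obtainable value from length k. For each k, try every first piece i and keep the best of price[i] + r[k−i].
r[1] = 9
r[2] = 18  (first piece 1, then r[1]=9)
r[3] = 27  (first piece 1, then r[2]=18)
r[4] = max(9+27, 20+0) = 36
r[5] = max(9+36, 20+9, 25+0) = 45
r[6] = max(9+45, 20+18, 25+9) = 54
r[7] = max(9+54, 20+27, 25+18, 44+0) = 63
r[8] = max(9+63, 20+36, 25+27, 44+9) = 72
One optimal cutting: 1 + 1 + 1 + 1 + 1 + 1 + 1 + 1 → $72.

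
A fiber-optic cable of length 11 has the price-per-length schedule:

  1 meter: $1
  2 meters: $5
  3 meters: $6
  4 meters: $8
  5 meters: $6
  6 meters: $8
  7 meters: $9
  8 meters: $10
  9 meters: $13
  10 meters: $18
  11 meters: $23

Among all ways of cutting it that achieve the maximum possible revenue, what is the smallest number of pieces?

Let r[k] be the best obtainable value from length k. For each k, try every first piece i and keep the best of price[i] + r[k−i].
r[1] = 1
r[2] = max(1+1, 5+0) = 5
r[3] = max(1+5, 5+1, 6+0) = 6
r[4] = max(1+6, 5+5, 6+1, 8+0) = 10
r[5] = max(1+10, 5+6, 6+5, 8+1, 6+0) = 11
r[6] = max(1+11, 5+10, 6+6, 8+5, 6+1, 8+0) = 15
r[7] = max(1+15, 5+11, 6+10, …, 8+1, 9+0) = 16
r[8] = max(1+16, 5+15, 6+11, …, 9+1, 10+0) = 20
r[9] = max(1+20, 5+16, 6+15, …, 10+1, 13+0) = 21
r[10] = max(1+21, 5+20, 6+16, …, 13+1, 18+0) = 25
r[11] = max(1+25, 5+21, 6+20, …, 18+1, 23+0) = 26
Maximum revenue is $26.
Now minimize piece count subject to staying optimal: for each k, pieces[k] = 1 + min over i with p[i]+r[k−i]=r[k] of pieces[k−i].
pieces[8] = 4
pieces[9] = 4
pieces[10] = 5
pieces[11] = 5

5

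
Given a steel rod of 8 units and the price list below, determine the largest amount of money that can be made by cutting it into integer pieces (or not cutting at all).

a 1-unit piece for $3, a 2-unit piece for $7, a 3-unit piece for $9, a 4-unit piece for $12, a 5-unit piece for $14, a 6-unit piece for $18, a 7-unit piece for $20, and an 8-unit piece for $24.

Consider every possible first cut. R[k] is the best of p[i]+R[k−i] over all sellable i≤k.
R[1] = 3
R[2] = max(3+3, 7+0) = 7
R[3] = max(3+7, 7+3, 9+0) = 10
R[4] = max(3+10, 7+7, 9+3, 12+0) = 14
R[5] = max(3+14, 7+10, 9+7, 12+3, 14+0) = 17
R[6] = max(3+17, 7+14, 9+10, 12+7, 14+3, 18+0) = 21
R[7] = max(3+21, 7+17, 9+14, …, 18+3, 20+0) = 24
R[8] = max(3+24, 7+21, 9+17, …, 20+3, 24+0) = 28
One optimal cutting: 2 + 2 + 2 + 2 → $7 + $7 + $7 + $7 = $28.

28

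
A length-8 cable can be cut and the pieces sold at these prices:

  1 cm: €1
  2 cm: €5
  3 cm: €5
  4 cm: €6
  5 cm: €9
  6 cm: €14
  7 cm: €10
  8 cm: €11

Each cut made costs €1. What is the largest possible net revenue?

18

Build v[k] bottom-up: v[k] = max over allowed piece i of (p[i] + v[k−i]) − 1 per cut.
v[1] = 1
v[2] = 5
v[3] = 5  (first piece 1, then v[2]=5)
v[4] = 9  (first piece 2, then v[2]=5)
v[5] = 9  (first piece 1, then v[4]=9)
v[6] = 14
v[7] = 14  (first piece 1, then v[6]=14)
v[8] = 18  (first piece 2, then v[6]=14)
One optimal plan: pieces 6 + 2 (1 cut) → €19 − €1 = €18.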